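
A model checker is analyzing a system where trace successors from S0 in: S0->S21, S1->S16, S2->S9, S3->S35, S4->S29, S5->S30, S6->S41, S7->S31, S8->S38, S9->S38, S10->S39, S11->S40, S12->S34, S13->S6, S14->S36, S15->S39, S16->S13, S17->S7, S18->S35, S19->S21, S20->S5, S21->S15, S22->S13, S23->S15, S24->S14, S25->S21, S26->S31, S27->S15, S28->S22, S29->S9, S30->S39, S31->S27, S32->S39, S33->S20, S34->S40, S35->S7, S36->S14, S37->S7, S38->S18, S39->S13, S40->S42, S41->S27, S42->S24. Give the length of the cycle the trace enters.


Trace from S0 until a state repeats:
  S0 -> S21 -> S15 -> S39 -> S13 -> S6 -> S41 -> S27 -> S15
S15 first seen at step 2, revisited at step 8.
Cycle length = 8 - 2 = 6

6


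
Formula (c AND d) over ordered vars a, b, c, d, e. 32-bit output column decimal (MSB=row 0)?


Formula: (c AND d) over a, b, c, d, e (32 rows)
Evaluate each row (bits = a,b,c,d,e, MSB first):
  row 0 [00000]: (0 AND 0) -> 0
  row 1 [00001]: (0 AND 0) -> 0
  row 2 [00010]: (0 AND 1) -> 0
  row 3 [00011]: (0 AND 1) -> 0
  row 4 [00100]: (1 AND 0) -> 0
  row 5 [00101]: (1 AND 0) -> 0
  row 6 [00110]: (1 AND 1) -> 1
  row 7 [00111]: (1 AND 1) -> 1
  row 8 [01000]: (0 AND 0) -> 0
  row 9 [01001]: (0 AND 0) -> 0
  row 10 [01010]: (0 AND 1) -> 0
  row 11 [01011]: (0 AND 1) -> 0
  row 12 [01100]: (1 AND 0) -> 0
  row 13 [01101]: (1 AND 0) -> 0
  row 14 [01110]: (1 AND 1) -> 1
  row 15 [01111]: (1 AND 1) -> 1
  row 16 [10000]: (0 AND 0) -> 0
  row 17 [10001]: (0 AND 0) -> 0
  row 18 [10010]: (0 AND 1) -> 0
  row 19 [10011]: (0 AND 1) -> 0
  row 20 [10100]: (1 AND 0) -> 0
  row 21 [10101]: (1 AND 0) -> 0
  row 22 [10110]: (1 AND 1) -> 1
  row 23 [10111]: (1 AND 1) -> 1
  row 24 [11000]: (0 AND 0) -> 0
  row 25 [11001]: (0 AND 0) -> 0
  row 26 [11010]: (0 AND 1) -> 0
  row 27 [11011]: (0 AND 1) -> 0
  row 28 [11100]: (1 AND 0) -> 0
  row 29 [11101]: (1 AND 0) -> 0
  row 30 [11110]: (1 AND 1) -> 1
  row 31 [11111]: (1 AND 1) -> 1
Full result column, 4 rows per line (a,b,c fixed per line; d,e runs 00..11 left to right):
  rows 0-3 [a,b,c=000]: 0000  = hex 0
  rows 4-7 [a,b,c=001]: 0011  = hex 3
  rows 8-11 [a,b,c=010]: 0000  = hex 0
  rows 12-15 [a,b,c=011]: 0011  = hex 3
  rows 16-19 [a,b,c=100]: 0000  = hex 0
  rows 20-23 [a,b,c=101]: 0011  = hex 3
  rows 24-27 [a,b,c=110]: 0000  = hex 0
  rows 28-31 [a,b,c=111]: 0011  = hex 3
Output column (row 0 .. row 31) = 00000011000000110000001100000011
Output column grouped in 4s = 0000 0011 0000 0011 0000 0011 0000 0011 = 0x03030303
Convert to decimal digit by digit (value = value*16 + digit):
  0 -> 0
  0*16 + 3 = 3
  3*16 + 0 = 48
  48*16 + 3 = 771
  771*16 + 0 = 12336
  12336*16 + 3 = 197379
  197379*16 + 0 = 3158064
  3158064*16 + 3 = 50529027
Decimal = 50529027

50529027


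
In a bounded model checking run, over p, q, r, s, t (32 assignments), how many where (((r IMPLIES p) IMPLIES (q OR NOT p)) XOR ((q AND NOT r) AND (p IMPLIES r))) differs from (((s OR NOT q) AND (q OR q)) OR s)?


F1 = (((r IMPLIES p) IMPLIES (q OR NOT p)) XOR ((q AND NOT r) AND (p IMPLIES r)))
F2 = (((s OR NOT q) AND (q OR q)) OR s)
Evaluate both on each of 32 rows (bits = p,q,r,s,t):
  row 0 [00000]: F1=1 F2=0 (differ) -> 1
  row 1 [00001]: F1=1 F2=0 (differ) -> 1
  row 2 [00010]: F1=1 F2=1 -> 0
  row 3 [00011]: F1=1 F2=1 -> 0
  row 4 [00100]: F1=1 F2=0 (differ) -> 1
  row 5 [00101]: F1=1 F2=0 (differ) -> 1
  row 6 [00110]: F1=1 F2=1 -> 0
  row 7 [00111]: F1=1 F2=1 -> 0
  row 8 [01000]: F1=0 F2=0 -> 0
  row 9 [01001]: F1=0 F2=0 -> 0
  row 10 [01010]: F1=0 F2=1 (differ) -> 1
  row 11 [01011]: F1=0 F2=1 (differ) -> 1
  row 12 [01100]: F1=1 F2=0 (differ) -> 1
  row 13 [01101]: F1=1 F2=0 (differ) -> 1
  row 14 [01110]: F1=1 F2=1 -> 0
  row 15 [01111]: F1=1 F2=1 -> 0
  row 16 [10000]: F1=0 F2=0 -> 0
  row 17 [10001]: F1=0 F2=0 -> 0
  row 18 [10010]: F1=0 F2=1 (differ) -> 1
  row 19 [10011]: F1=0 F2=1 (differ) -> 1
  row 20 [10100]: F1=0 F2=0 -> 0
  row 21 [10101]: F1=0 F2=0 -> 0
  row 22 [10110]: F1=0 F2=1 (differ) -> 1
  row 23 [10111]: F1=0 F2=1 (differ) -> 1
  row 24 [11000]: F1=1 F2=0 (differ) -> 1
  row 25 [11001]: F1=1 F2=0 (differ) -> 1
  row 26 [11010]: F1=1 F2=1 -> 0
  row 27 [11011]: F1=1 F2=1 -> 0
  row 28 [11100]: F1=1 F2=0 (differ) -> 1
  row 29 [11101]: F1=1 F2=0 (differ) -> 1
  row 30 [11110]: F1=1 F2=1 -> 0
  row 31 [11111]: F1=1 F2=1 -> 0
Full result column, 8 rows per line (p,q fixed per line; r,s,t runs 000..111 left to right):
  rows 0-7 [p,q=00]: 11001100  (ones: 4)
  rows 8-15 [p,q=01]: 00111100  (ones: 4)
  rows 16-23 [p,q=10]: 00110011  (ones: 4)
  rows 24-31 [p,q=11]: 11001100  (ones: 4)
Disagreements = 4+4+4+4 = 16

16


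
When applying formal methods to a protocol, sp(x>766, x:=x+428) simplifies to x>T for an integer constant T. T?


Formula: sp(P, x:=E) = exists old_x. (x = E[old_x/x]) AND P[old_x/x] (old_x is the value of x before the assignment; eliminate old_x by solving x = E[old_x/x] for old_x)
Step 1: Precondition P: x>766, i.e. old_x > 766
Step 2: Assignment gives x = old_x + 428, so old_x = x - 428
Step 3: Substitute into P: x - 428 > 766
Step 4: Simplify: x > 766+428 = 1194

1194


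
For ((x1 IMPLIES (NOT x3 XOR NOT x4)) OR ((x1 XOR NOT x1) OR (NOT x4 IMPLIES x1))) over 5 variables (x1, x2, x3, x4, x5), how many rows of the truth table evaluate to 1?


Formula: ((x1 IMPLIES (NOT x3 XOR NOT x4)) OR ((x1 XOR NOT x1) OR (NOT x4 IMPLIES x1))) over 5 vars (32 rows)
Evaluate each row (x1, x2, x3, x4, x5 as bits, MSB first):
  row 0 [00000]: ((0 IMPLIES (NOT 0 XOR NOT 0)) OR ((0 XOR NOT 0) OR (NOT 0 IMPLIES 0))) -> 1
  row 1 [00001]: ((0 IMPLIES (NOT 0 XOR NOT 0)) OR ((0 XOR NOT 0) OR (NOT 0 IMPLIES 0))) -> 1
  row 2 [00010]: ((0 IMPLIES (NOT 0 XOR NOT 1)) OR ((0 XOR NOT 0) OR (NOT 1 IMPLIES 0))) -> 1
  row 3 [00011]: ((0 IMPLIES (NOT 0 XOR NOT 1)) OR ((0 XOR NOT 0) OR (NOT 1 IMPLIES 0))) -> 1
  row 4 [00100]: ((0 IMPLIES (NOT 1 XOR NOT 0)) OR ((0 XOR NOT 0) OR (NOT 0 IMPLIES 0))) -> 1
  row 5 [00101]: ((0 IMPLIES (NOT 1 XOR NOT 0)) OR ((0 XOR NOT 0) OR (NOT 0 IMPLIES 0))) -> 1
  row 6 [00110]: ((0 IMPLIES (NOT 1 XOR NOT 1)) OR ((0 XOR NOT 0) OR (NOT 1 IMPLIES 0))) -> 1
  row 7 [00111]: ((0 IMPLIES (NOT 1 XOR NOT 1)) OR ((0 XOR NOT 0) OR (NOT 1 IMPLIES 0))) -> 1
  row 8 [01000]: ((0 IMPLIES (NOT 0 XOR NOT 0)) OR ((0 XOR NOT 0) OR (NOT 0 IMPLIES 0))) -> 1
  row 9 [01001]: ((0 IMPLIES (NOT 0 XOR NOT 0)) OR ((0 XOR NOT 0) OR (NOT 0 IMPLIES 0))) -> 1
  row 10 [01010]: ((0 IMPLIES (NOT 0 XOR NOT 1)) OR ((0 XOR NOT 0) OR (NOT 1 IMPLIES 0))) -> 1
  row 11 [01011]: ((0 IMPLIES (NOT 0 XOR NOT 1)) OR ((0 XOR NOT 0) OR (NOT 1 IMPLIES 0))) -> 1
  row 12 [01100]: ((0 IMPLIES (NOT 1 XOR NOT 0)) OR ((0 XOR NOT 0) OR (NOT 0 IMPLIES 0))) -> 1
  row 13 [01101]: ((0 IMPLIES (NOT 1 XOR NOT 0)) OR ((0 XOR NOT 0) OR (NOT 0 IMPLIES 0))) -> 1
  row 14 [01110]: ((0 IMPLIES (NOT 1 XOR NOT 1)) OR ((0 XOR NOT 0) OR (NOT 1 IMPLIES 0))) -> 1
  row 15 [01111]: ((0 IMPLIES (NOT 1 XOR NOT 1)) OR ((0 XOR NOT 0) OR (NOT 1 IMPLIES 0))) -> 1
  row 16 [10000]: ((1 IMPLIES (NOT 0 XOR NOT 0)) OR ((1 XOR NOT 1) OR (NOT 0 IMPLIES 1))) -> 1
  row 17 [10001]: ((1 IMPLIES (NOT 0 XOR NOT 0)) OR ((1 XOR NOT 1) OR (NOT 0 IMPLIES 1))) -> 1
  row 18 [10010]: ((1 IMPLIES (NOT 0 XOR NOT 1)) OR ((1 XOR NOT 1) OR (NOT 1 IMPLIES 1))) -> 1
  row 19 [10011]: ((1 IMPLIES (NOT 0 XOR NOT 1)) OR ((1 XOR NOT 1) OR (NOT 1 IMPLIES 1))) -> 1
  row 20 [10100]: ((1 IMPLIES (NOT 1 XOR NOT 0)) OR ((1 XOR NOT 1) OR (NOT 0 IMPLIES 1))) -> 1
  row 21 [10101]: ((1 IMPLIES (NOT 1 XOR NOT 0)) OR ((1 XOR NOT 1) OR (NOT 0 IMPLIES 1))) -> 1
  row 22 [10110]: ((1 IMPLIES (NOT 1 XOR NOT 1)) OR ((1 XOR NOT 1) OR (NOT 1 IMPLIES 1))) -> 1
  row 23 [10111]: ((1 IMPLIES (NOT 1 XOR NOT 1)) OR ((1 XOR NOT 1) OR (NOT 1 IMPLIES 1))) -> 1
  row 24 [11000]: ((1 IMPLIES (NOT 0 XOR NOT 0)) OR ((1 XOR NOT 1) OR (NOT 0 IMPLIES 1))) -> 1
  row 25 [11001]: ((1 IMPLIES (NOT 0 XOR NOT 0)) OR ((1 XOR NOT 1) OR (NOT 0 IMPLIES 1))) -> 1
  row 26 [11010]: ((1 IMPLIES (NOT 0 XOR NOT 1)) OR ((1 XOR NOT 1) OR (NOT 1 IMPLIES 1))) -> 1
  row 27 [11011]: ((1 IMPLIES (NOT 0 XOR NOT 1)) OR ((1 XOR NOT 1) OR (NOT 1 IMPLIES 1))) -> 1
  row 28 [11100]: ((1 IMPLIES (NOT 1 XOR NOT 0)) OR ((1 XOR NOT 1) OR (NOT 0 IMPLIES 1))) -> 1
  row 29 [11101]: ((1 IMPLIES (NOT 1 XOR NOT 0)) OR ((1 XOR NOT 1) OR (NOT 0 IMPLIES 1))) -> 1
  row 30 [11110]: ((1 IMPLIES (NOT 1 XOR NOT 1)) OR ((1 XOR NOT 1) OR (NOT 1 IMPLIES 1))) -> 1
  row 31 [11111]: ((1 IMPLIES (NOT 1 XOR NOT 1)) OR ((1 XOR NOT 1) OR (NOT 1 IMPLIES 1))) -> 1
Full result column, 8 rows per line (x1,x2 fixed per line; x3,x4,x5 runs 000..111 left to right):
  rows 0-7 [x1,x2=00]: 11111111  (ones: 8)
  rows 8-15 [x1,x2=01]: 11111111  (ones: 8)
  rows 16-23 [x1,x2=10]: 11111111  (ones: 8)
  rows 24-31 [x1,x2=11]: 11111111  (ones: 8)
Count of 1-rows = 8+8+8+8 = 32

32


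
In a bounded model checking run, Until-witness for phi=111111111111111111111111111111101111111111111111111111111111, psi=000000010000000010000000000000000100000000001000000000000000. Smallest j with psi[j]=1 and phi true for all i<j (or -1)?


(phi U psi) at 0: need smallest j with psi[j]=1 and phi[i]=1 for all i in [0,j).
Scan from step 0:
  step 0: phi=1, psi=0 -> continue
  step 1: phi=1, psi=0 -> continue
  step 2: phi=1, psi=0 -> continue
  step 3: phi=1, psi=0 -> continue
  step 7: psi=1 and phi held for [0,7) -> witness found
Witness step = 7

7


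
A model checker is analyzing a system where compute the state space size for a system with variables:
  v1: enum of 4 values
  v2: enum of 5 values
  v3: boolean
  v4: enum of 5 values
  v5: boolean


State space = product of domain sizes of all variables.
Domain sizes:
  v1 (enum of 4 values): 4
  v2 (enum of 5 values): 5
  v3 (boolean): 2
  v4 (enum of 5 values): 5
  v5 (boolean): 2
Product = 4 * 5 * 2 * 5 * 2 = 400

400


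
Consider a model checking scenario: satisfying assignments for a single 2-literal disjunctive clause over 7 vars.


Step 1: Total=2^7=128
Step 2: Unsat when all 2 false: 2^5=32
Step 3: Sat=128-32=96

96


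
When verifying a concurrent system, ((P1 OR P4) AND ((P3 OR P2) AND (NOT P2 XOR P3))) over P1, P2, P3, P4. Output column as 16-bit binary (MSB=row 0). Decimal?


Formula: ((P1 OR P4) AND ((P3 OR P2) AND (NOT P2 XOR P3))) over P1, P2, P3, P4 (16 rows)
Evaluate each row (bits = P1,P2,P3,P4, MSB first):
  row 0 [0000]: ((0 OR 0) AND ((0 OR 0) AND (NOT 0 XOR 0))) -> 0
  row 1 [0001]: ((0 OR 1) AND ((0 OR 0) AND (NOT 0 XOR 0))) -> 0
  row 2 [0010]: ((0 OR 0) AND ((1 OR 0) AND (NOT 0 XOR 1))) -> 0
  row 3 [0011]: ((0 OR 1) AND ((1 OR 0) AND (NOT 0 XOR 1))) -> 0
  row 4 [0100]: ((0 OR 0) AND ((0 OR 1) AND (NOT 1 XOR 0))) -> 0
  row 5 [0101]: ((0 OR 1) AND ((0 OR 1) AND (NOT 1 XOR 0))) -> 0
  row 6 [0110]: ((0 OR 0) AND ((1 OR 1) AND (NOT 1 XOR 1))) -> 0
  row 7 [0111]: ((0 OR 1) AND ((1 OR 1) AND (NOT 1 XOR 1))) -> 1
  row 8 [1000]: ((1 OR 0) AND ((0 OR 0) AND (NOT 0 XOR 0))) -> 0
  row 9 [1001]: ((1 OR 1) AND ((0 OR 0) AND (NOT 0 XOR 0))) -> 0
  row 10 [1010]: ((1 OR 0) AND ((1 OR 0) AND (NOT 0 XOR 1))) -> 0
  row 11 [1011]: ((1 OR 1) AND ((1 OR 0) AND (NOT 0 XOR 1))) -> 0
  row 12 [1100]: ((1 OR 0) AND ((0 OR 1) AND (NOT 1 XOR 0))) -> 0
  row 13 [1101]: ((1 OR 1) AND ((0 OR 1) AND (NOT 1 XOR 0))) -> 0
  row 14 [1110]: ((1 OR 0) AND ((1 OR 1) AND (NOT 1 XOR 1))) -> 1
  row 15 [1111]: ((1 OR 1) AND ((1 OR 1) AND (NOT 1 XOR 1))) -> 1
Full result column, 4 rows per line (P1,P2 fixed per line; P3,P4 runs 00..11 left to right):
  rows 0-3 [P1,P2=00]: 0000  = hex 0
  rows 4-7 [P1,P2=01]: 0001  = hex 1
  rows 8-11 [P1,P2=10]: 0000  = hex 0
  rows 12-15 [P1,P2=11]: 0011  = hex 3
Output column (row 0 .. row 15) = 0000000100000011
Output column grouped in 4s = 0000 0001 0000 0011 = 0x0103
Convert to decimal digit by digit (value = value*16 + digit):
  0 -> 0
  0*16 + 1 = 1
  1*16 + 0 = 16
  16*16 + 3 = 259
Decimal = 259

259


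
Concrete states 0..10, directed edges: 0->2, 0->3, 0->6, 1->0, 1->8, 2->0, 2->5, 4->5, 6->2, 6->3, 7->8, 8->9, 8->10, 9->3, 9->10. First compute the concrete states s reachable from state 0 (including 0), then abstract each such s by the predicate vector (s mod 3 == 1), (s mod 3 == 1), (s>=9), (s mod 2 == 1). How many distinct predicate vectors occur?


BFS from 0:
Concrete reachable: {0, 2, 3, 5, 6}
Abstract via predicates (s mod 3 == 1), (s mod 3 == 1), (s>=9), (s mod 2 == 1):
  (0,0,0,0) <- {0, 2, 6}
  (0,0,0,1) <- {3, 5}
Distinct abstract states = 2

2


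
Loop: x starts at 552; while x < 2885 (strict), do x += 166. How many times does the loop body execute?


Step 1: x goes from 552 toward 2885 by 166; the body runs while x<2885, so iterations = ceil((bound-start)/step)
Step 2: Distance=2333
Step 3: ceil(2333/166)=15

15


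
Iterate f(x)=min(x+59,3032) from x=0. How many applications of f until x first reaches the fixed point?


Step 1: x=0, cap=3032, increment=59
Step 2: x grows by 59 each step until capped at 3032; fixed point is x=3032
Step 3: iterations = ceil(3032/59) = 52

52


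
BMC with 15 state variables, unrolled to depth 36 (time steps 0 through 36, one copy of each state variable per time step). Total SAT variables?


BMC unrolls to depth k, creating one copy of each state var for steps 0..k.
Step count = 36 + 1 = 37 (steps 0 through 36)
Vars per step = 15
Total = 15 * 37 = 555

555


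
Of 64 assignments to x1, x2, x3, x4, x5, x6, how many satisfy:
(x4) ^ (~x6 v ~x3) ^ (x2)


CNF with 3 clauses over 6 vars (64 assignments).
An assignment satisfies CNF iff every clause has >=1 true literal.
Check each row (bits = x1,x2,x3,x4,x5,x6; clause T/F shown):
  row 0 [000000]: clauses=FTF -> 0
  row 1 [000001]: clauses=FTF -> 0
  row 2 [000010]: clauses=FTF -> 0
  row 3 [000011]: clauses=FTF -> 0
  row 4 [000100]: clauses=TTF -> 0
  (every remaining row is evaluated the same way; all 64 results are listed next)
Full result column, 8 rows per line (x1,x2,x3 fixed per line; x4,x5,x6 runs 000..111 left to right):
  rows 0-7 [x1,x2,x3=000]: 00000000  (ones: 0)
  rows 8-15 [x1,x2,x3=001]: 00000000  (ones: 0)
  rows 16-23 [x1,x2,x3=010]: 00001111  (ones: 4)
  rows 24-31 [x1,x2,x3=011]: 00001010  (ones: 2)
  rows 32-39 [x1,x2,x3=100]: 00000000  (ones: 0)
  rows 40-47 [x1,x2,x3=101]: 00000000  (ones: 0)
  rows 48-55 [x1,x2,x3=110]: 00001111  (ones: 4)
  rows 56-63 [x1,x2,x3=111]: 00001010  (ones: 2)
Satisfying assignments = 0+0+4+2+0+0+4+2 = 12

12


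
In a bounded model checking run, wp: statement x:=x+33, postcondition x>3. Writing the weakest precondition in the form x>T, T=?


Formula: wp(x:=E, P) = P[E/x] (substitute E for x in postcondition)
Step 1: Postcondition: x>3
Step 2: Substitute x+33 for x: x+33>3
Step 3: Solve for x: x > 3-33 = -30

-30


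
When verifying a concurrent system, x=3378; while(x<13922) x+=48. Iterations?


Step 1: x goes from 3378 toward 13922 by 48; the body runs while x<13922, so iterations = ceil((bound-start)/step)
Step 2: Distance=10544
Step 3: ceil(10544/48)=220

220


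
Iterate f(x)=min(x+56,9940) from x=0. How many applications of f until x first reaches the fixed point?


Step 1: x=0, cap=9940, increment=56
Step 2: x grows by 56 each step until capped at 9940; fixed point is x=9940
Step 3: iterations = ceil(9940/56) = 178

178


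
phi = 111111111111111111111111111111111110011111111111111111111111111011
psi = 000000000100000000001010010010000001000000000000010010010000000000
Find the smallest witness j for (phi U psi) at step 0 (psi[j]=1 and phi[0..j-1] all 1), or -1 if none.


(phi U psi) at 0: need smallest j with psi[j]=1 and phi[i]=1 for all i in [0,j).
Scan from step 0:
  step 0: phi=1, psi=0 -> continue
  step 1: phi=1, psi=0 -> continue
  step 2: phi=1, psi=0 -> continue
  step 3: phi=1, psi=0 -> continue
  step 9: psi=1 and phi held for [0,9) -> witness found
Witness step = 9

9


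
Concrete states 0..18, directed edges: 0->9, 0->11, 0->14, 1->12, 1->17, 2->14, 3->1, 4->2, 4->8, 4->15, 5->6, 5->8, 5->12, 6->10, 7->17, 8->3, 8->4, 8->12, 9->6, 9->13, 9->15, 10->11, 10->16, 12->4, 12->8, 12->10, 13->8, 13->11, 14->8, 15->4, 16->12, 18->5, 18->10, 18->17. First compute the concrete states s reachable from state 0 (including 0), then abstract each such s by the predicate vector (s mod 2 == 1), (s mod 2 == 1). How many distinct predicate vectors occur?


BFS from 0:
Concrete reachable: {0, 1, 2, 3, 4, 6, 8, 9, 10, 11, 12, 13, 14, 15, 16, 17}
Abstract via predicates (s mod 2 == 1), (s mod 2 == 1):
  (0,0) <- {0, 2, 4, 6, 8, 10, 12, 14, 16}
  (1,1) <- {1, 3, 9, 11, 13, 15, 17}
Distinct abstract states = 2

2


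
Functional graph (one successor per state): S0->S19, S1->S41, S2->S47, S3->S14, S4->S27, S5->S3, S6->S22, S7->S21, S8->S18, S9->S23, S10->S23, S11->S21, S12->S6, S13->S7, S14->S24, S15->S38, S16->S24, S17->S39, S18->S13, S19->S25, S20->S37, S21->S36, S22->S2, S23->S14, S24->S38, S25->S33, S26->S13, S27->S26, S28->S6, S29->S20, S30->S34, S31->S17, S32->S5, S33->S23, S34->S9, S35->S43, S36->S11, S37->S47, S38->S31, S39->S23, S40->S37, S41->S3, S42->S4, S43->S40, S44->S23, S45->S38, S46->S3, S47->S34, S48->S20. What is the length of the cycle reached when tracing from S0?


Trace from S0 until a state repeats:
  S0 -> S19 -> S25 -> S33 -> S23 -> S14 -> S24 -> S38 -> S31 -> S17 -> S39 -> S23
S23 first seen at step 4, revisited at step 11.
Cycle length = 11 - 4 = 7

7


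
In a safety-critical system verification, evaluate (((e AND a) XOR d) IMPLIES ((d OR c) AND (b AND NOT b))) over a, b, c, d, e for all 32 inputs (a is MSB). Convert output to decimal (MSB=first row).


Formula: (((e AND a) XOR d) IMPLIES ((d OR c) AND (b AND NOT b))) over a, b, c, d, e (32 rows)
Evaluate each row (bits = a,b,c,d,e, MSB first):
  row 0 [00000]: (((0 AND 0) XOR 0) IMPLIES ((0 OR 0) AND (0 AND NOT 0))) -> 1
  row 1 [00001]: (((1 AND 0) XOR 0) IMPLIES ((0 OR 0) AND (0 AND NOT 0))) -> 1
  row 2 [00010]: (((0 AND 0) XOR 1) IMPLIES ((1 OR 0) AND (0 AND NOT 0))) -> 0
  row 3 [00011]: (((1 AND 0) XOR 1) IMPLIES ((1 OR 0) AND (0 AND NOT 0))) -> 0
  row 4 [00100]: (((0 AND 0) XOR 0) IMPLIES ((0 OR 1) AND (0 AND NOT 0))) -> 1
  row 5 [00101]: (((1 AND 0) XOR 0) IMPLIES ((0 OR 1) AND (0 AND NOT 0))) -> 1
  row 6 [00110]: (((0 AND 0) XOR 1) IMPLIES ((1 OR 1) AND (0 AND NOT 0))) -> 0
  row 7 [00111]: (((1 AND 0) XOR 1) IMPLIES ((1 OR 1) AND (0 AND NOT 0))) -> 0
  row 8 [01000]: (((0 AND 0) XOR 0) IMPLIES ((0 OR 0) AND (1 AND NOT 1))) -> 1
  row 9 [01001]: (((1 AND 0) XOR 0) IMPLIES ((0 OR 0) AND (1 AND NOT 1))) -> 1
  row 10 [01010]: (((0 AND 0) XOR 1) IMPLIES ((1 OR 0) AND (1 AND NOT 1))) -> 0
  row 11 [01011]: (((1 AND 0) XOR 1) IMPLIES ((1 OR 0) AND (1 AND NOT 1))) -> 0
  row 12 [01100]: (((0 AND 0) XOR 0) IMPLIES ((0 OR 1) AND (1 AND NOT 1))) -> 1
  row 13 [01101]: (((1 AND 0) XOR 0) IMPLIES ((0 OR 1) AND (1 AND NOT 1))) -> 1
  row 14 [01110]: (((0 AND 0) XOR 1) IMPLIES ((1 OR 1) AND (1 AND NOT 1))) -> 0
  row 15 [01111]: (((1 AND 0) XOR 1) IMPLIES ((1 OR 1) AND (1 AND NOT 1))) -> 0
  row 16 [10000]: (((0 AND 1) XOR 0) IMPLIES ((0 OR 0) AND (0 AND NOT 0))) -> 1
  row 17 [10001]: (((1 AND 1) XOR 0) IMPLIES ((0 OR 0) AND (0 AND NOT 0))) -> 0
  row 18 [10010]: (((0 AND 1) XOR 1) IMPLIES ((1 OR 0) AND (0 AND NOT 0))) -> 0
  row 19 [10011]: (((1 AND 1) XOR 1) IMPLIES ((1 OR 0) AND (0 AND NOT 0))) -> 1
  row 20 [10100]: (((0 AND 1) XOR 0) IMPLIES ((0 OR 1) AND (0 AND NOT 0))) -> 1
  row 21 [10101]: (((1 AND 1) XOR 0) IMPLIES ((0 OR 1) AND (0 AND NOT 0))) -> 0
  row 22 [10110]: (((0 AND 1) XOR 1) IMPLIES ((1 OR 1) AND (0 AND NOT 0))) -> 0
  row 23 [10111]: (((1 AND 1) XOR 1) IMPLIES ((1 OR 1) AND (0 AND NOT 0))) -> 1
  row 24 [11000]: (((0 AND 1) XOR 0) IMPLIES ((0 OR 0) AND (1 AND NOT 1))) -> 1
  row 25 [11001]: (((1 AND 1) XOR 0) IMPLIES ((0 OR 0) AND (1 AND NOT 1))) -> 0
  row 26 [11010]: (((0 AND 1) XOR 1) IMPLIES ((1 OR 0) AND (1 AND NOT 1))) -> 0
  row 27 [11011]: (((1 AND 1) XOR 1) IMPLIES ((1 OR 0) AND (1 AND NOT 1))) -> 1
  row 28 [11100]: (((0 AND 1) XOR 0) IMPLIES ((0 OR 1) AND (1 AND NOT 1))) -> 1
  row 29 [11101]: (((1 AND 1) XOR 0) IMPLIES ((0 OR 1) AND (1 AND NOT 1))) -> 0
  row 30 [11110]: (((0 AND 1) XOR 1) IMPLIES ((1 OR 1) AND (1 AND NOT 1))) -> 0
  row 31 [11111]: (((1 AND 1) XOR 1) IMPLIES ((1 OR 1) AND (1 AND NOT 1))) -> 1
Full result column, 4 rows per line (a,b,c fixed per line; d,e runs 00..11 left to right):
  rows 0-3 [a,b,c=000]: 1100  = hex C
  rows 4-7 [a,b,c=001]: 1100  = hex C
  rows 8-11 [a,b,c=010]: 1100  = hex C
  rows 12-15 [a,b,c=011]: 1100  = hex C
  rows 16-19 [a,b,c=100]: 1001  = hex 9
  rows 20-23 [a,b,c=101]: 1001  = hex 9
  rows 24-27 [a,b,c=110]: 1001  = hex 9
  rows 28-31 [a,b,c=111]: 1001  = hex 9
Output column (row 0 .. row 31) = 11001100110011001001100110011001
Output column grouped in 4s = 1100 1100 1100 1100 1001 1001 1001 1001 = 0xCCCC9999
Convert to decimal digit by digit (value = value*16 + digit):
  C -> 12
  12*16 + 12 (C) = 204
  204*16 + 12 (C) = 3276
  3276*16 + 12 (C) = 52428
  52428*16 + 9 = 838857
  838857*16 + 9 = 13421721
  13421721*16 + 9 = 214747545
  214747545*16 + 9 = 3435960729
Decimal = 3435960729

3435960729


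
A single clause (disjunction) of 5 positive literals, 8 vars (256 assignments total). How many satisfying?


Step 1: Total=2^8=256
Step 2: Unsat when all 5 false: 2^3=8
Step 3: Sat=256-8=248

248


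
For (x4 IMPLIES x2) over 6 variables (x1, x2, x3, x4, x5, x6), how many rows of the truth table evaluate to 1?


Formula: (x4 IMPLIES x2) over 6 vars (64 rows)
Evaluate each row (x1, x2, x3, x4, x5, x6 as bits, MSB first):
  row 0 [000000]: (0 IMPLIES 0) -> 1
  row 1 [000001]: (0 IMPLIES 0) -> 1
  row 2 [000010]: (0 IMPLIES 0) -> 1
  row 3 [000011]: (0 IMPLIES 0) -> 1
  row 4 [000100]: (1 IMPLIES 0) -> 0
  (every remaining row is evaluated the same way; all 64 results are listed next)
Full result column, 8 rows per line (x1,x2,x3 fixed per line; x4,x5,x6 runs 000..111 left to right):
  rows 0-7 [x1,x2,x3=000]: 11110000  (ones: 4)
  rows 8-15 [x1,x2,x3=001]: 11110000  (ones: 4)
  rows 16-23 [x1,x2,x3=010]: 11111111  (ones: 8)
  rows 24-31 [x1,x2,x3=011]: 11111111  (ones: 8)
  rows 32-39 [x1,x2,x3=100]: 11110000  (ones: 4)
  rows 40-47 [x1,x2,x3=101]: 11110000  (ones: 4)
  rows 48-55 [x1,x2,x3=110]: 11111111  (ones: 8)
  rows 56-63 [x1,x2,x3=111]: 11111111  (ones: 8)
Count of 1-rows = 4+4+8+8+4+4+8+8 = 48

48


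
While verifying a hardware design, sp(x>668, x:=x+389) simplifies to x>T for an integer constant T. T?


Formula: sp(P, x:=E) = exists old_x. (x = E[old_x/x]) AND P[old_x/x] (old_x is the value of x before the assignment; eliminate old_x by solving x = E[old_x/x] for old_x)
Step 1: Precondition P: x>668, i.e. old_x > 668
Step 2: Assignment gives x = old_x + 389, so old_x = x - 389
Step 3: Substitute into P: x - 389 > 668
Step 4: Simplify: x > 668+389 = 1057

1057


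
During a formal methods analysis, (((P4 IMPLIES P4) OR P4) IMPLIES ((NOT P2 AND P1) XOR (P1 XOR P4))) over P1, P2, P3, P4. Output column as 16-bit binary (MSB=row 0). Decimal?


Formula: (((P4 IMPLIES P4) OR P4) IMPLIES ((NOT P2 AND P1) XOR (P1 XOR P4))) over P1, P2, P3, P4 (16 rows)
Evaluate each row (bits = P1,P2,P3,P4, MSB first):
  row 0 [0000]: (((0 IMPLIES 0) OR 0) IMPLIES ((NOT 0 AND 0) XOR (0 XOR 0))) -> 0
  row 1 [0001]: (((1 IMPLIES 1) OR 1) IMPLIES ((NOT 0 AND 0) XOR (0 XOR 1))) -> 1
  row 2 [0010]: (((0 IMPLIES 0) OR 0) IMPLIES ((NOT 0 AND 0) XOR (0 XOR 0))) -> 0
  row 3 [0011]: (((1 IMPLIES 1) OR 1) IMPLIES ((NOT 0 AND 0) XOR (0 XOR 1))) -> 1
  row 4 [0100]: (((0 IMPLIES 0) OR 0) IMPLIES ((NOT 1 AND 0) XOR (0 XOR 0))) -> 0
  row 5 [0101]: (((1 IMPLIES 1) OR 1) IMPLIES ((NOT 1 AND 0) XOR (0 XOR 1))) -> 1
  row 6 [0110]: (((0 IMPLIES 0) OR 0) IMPLIES ((NOT 1 AND 0) XOR (0 XOR 0))) -> 0
  row 7 [0111]: (((1 IMPLIES 1) OR 1) IMPLIES ((NOT 1 AND 0) XOR (0 XOR 1))) -> 1
  row 8 [1000]: (((0 IMPLIES 0) OR 0) IMPLIES ((NOT 0 AND 1) XOR (1 XOR 0))) -> 0
  row 9 [1001]: (((1 IMPLIES 1) OR 1) IMPLIES ((NOT 0 AND 1) XOR (1 XOR 1))) -> 1
  row 10 [1010]: (((0 IMPLIES 0) OR 0) IMPLIES ((NOT 0 AND 1) XOR (1 XOR 0))) -> 0
  row 11 [1011]: (((1 IMPLIES 1) OR 1) IMPLIES ((NOT 0 AND 1) XOR (1 XOR 1))) -> 1
  row 12 [1100]: (((0 IMPLIES 0) OR 0) IMPLIES ((NOT 1 AND 1) XOR (1 XOR 0))) -> 1
  row 13 [1101]: (((1 IMPLIES 1) OR 1) IMPLIES ((NOT 1 AND 1) XOR (1 XOR 1))) -> 0
  row 14 [1110]: (((0 IMPLIES 0) OR 0) IMPLIES ((NOT 1 AND 1) XOR (1 XOR 0))) -> 1
  row 15 [1111]: (((1 IMPLIES 1) OR 1) IMPLIES ((NOT 1 AND 1) XOR (1 XOR 1))) -> 0
Full result column, 4 rows per line (P1,P2 fixed per line; P3,P4 runs 00..11 left to right):
  rows 0-3 [P1,P2=00]: 0101  = hex 5
  rows 4-7 [P1,P2=01]: 0101  = hex 5
  rows 8-11 [P1,P2=10]: 0101  = hex 5
  rows 12-15 [P1,P2=11]: 1010  = hex A
Output column (row 0 .. row 15) = 0101010101011010
Output column grouped in 4s = 0101 0101 0101 1010 = 0x555A
Convert to decimal digit by digit (value = value*16 + digit):
  5 -> 5
  5*16 + 5 = 85
  85*16 + 5 = 1365
  1365*16 + 10 (A) = 21850
Decimal = 21850

21850


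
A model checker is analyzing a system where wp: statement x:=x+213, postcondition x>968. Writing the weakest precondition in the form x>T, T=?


Formula: wp(x:=E, P) = P[E/x] (substitute E for x in postcondition)
Step 1: Postcondition: x>968
Step 2: Substitute x+213 for x: x+213>968
Step 3: Solve for x: x > 968-213 = 755

755


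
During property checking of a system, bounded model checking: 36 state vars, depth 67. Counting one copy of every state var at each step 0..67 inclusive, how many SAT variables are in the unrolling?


BMC unrolls to depth k, creating one copy of each state var for steps 0..k.
Step count = 67 + 1 = 68 (steps 0 through 67)
Vars per step = 36
Total = 36 * 68 = 2448

2448


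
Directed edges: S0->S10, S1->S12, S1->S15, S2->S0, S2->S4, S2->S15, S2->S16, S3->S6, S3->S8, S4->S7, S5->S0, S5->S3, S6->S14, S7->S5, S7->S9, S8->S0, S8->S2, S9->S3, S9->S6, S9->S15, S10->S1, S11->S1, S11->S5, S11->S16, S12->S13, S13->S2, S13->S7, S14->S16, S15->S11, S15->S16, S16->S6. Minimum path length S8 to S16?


BFS layer-by-layer from S8:
  dist 0: {S8}
  dist 1: {S0, S2}
  dist 2: {S4, S10, S15, S16}
  -> S16 reached at distance 2
Shortest path length = 2

2


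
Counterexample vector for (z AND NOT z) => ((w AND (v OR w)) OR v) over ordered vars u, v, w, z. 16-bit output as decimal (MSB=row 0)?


F1 = (z AND NOT z)
F2 = ((w AND (v OR w)) OR v)
Counterexample to F1=>F2 is where F1=1 and F2=0.
Evaluate each row (bits = u,v,w,z, MSB first):
  row 0 [0000]: F1=0 F2=0 -> F1&~F2 -> 0
  row 1 [0001]: F1=0 F2=0 -> F1&~F2 -> 0
  row 2 [0010]: F1=0 F2=1 -> F1&~F2 -> 0
  row 3 [0011]: F1=0 F2=1 -> F1&~F2 -> 0
  row 4 [0100]: F1=0 F2=1 -> F1&~F2 -> 0
  row 5 [0101]: F1=0 F2=1 -> F1&~F2 -> 0
  row 6 [0110]: F1=0 F2=1 -> F1&~F2 -> 0
  row 7 [0111]: F1=0 F2=1 -> F1&~F2 -> 0
  row 8 [1000]: F1=0 F2=0 -> F1&~F2 -> 0
  row 9 [1001]: F1=0 F2=0 -> F1&~F2 -> 0
  row 10 [1010]: F1=0 F2=1 -> F1&~F2 -> 0
  row 11 [1011]: F1=0 F2=1 -> F1&~F2 -> 0
  row 12 [1100]: F1=0 F2=1 -> F1&~F2 -> 0
  row 13 [1101]: F1=0 F2=1 -> F1&~F2 -> 0
  row 14 [1110]: F1=0 F2=1 -> F1&~F2 -> 0
  row 15 [1111]: F1=0 F2=1 -> F1&~F2 -> 0
Full result column, 4 rows per line (u,v fixed per line; w,z runs 00..11 left to right):
  rows 0-3 [u,v=00]: 0000  = hex 0
  rows 4-7 [u,v=01]: 0000  = hex 0
  rows 8-11 [u,v=10]: 0000  = hex 0
  rows 12-15 [u,v=11]: 0000  = hex 0
Counterexample vector (row 0 .. row 15) = 0000000000000000
Output column grouped in 4s = 0000 0000 0000 0000 = 0x0000
Convert to decimal digit by digit (value = value*16 + digit):
  0 -> 0
  0*16 + 0 = 0
  0*16 + 0 = 0
  0*16 + 0 = 0
Decimal = 0

0


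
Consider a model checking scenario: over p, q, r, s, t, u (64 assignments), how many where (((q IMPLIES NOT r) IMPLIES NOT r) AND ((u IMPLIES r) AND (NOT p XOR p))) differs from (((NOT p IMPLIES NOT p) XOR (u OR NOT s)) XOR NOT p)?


F1 = (((q IMPLIES NOT r) IMPLIES NOT r) AND ((u IMPLIES r) AND (NOT p XOR p)))
F2 = (((NOT p IMPLIES NOT p) XOR (u OR NOT s)) XOR NOT p)
Evaluate both on each of 64 rows (bits = p,q,r,s,t,u):
  row 0 [000000]: F1=1 F2=1 -> 0
  row 1 [000001]: F1=0 F2=1 (differ) -> 1
  row 2 [000010]: F1=1 F2=1 -> 0
  row 3 [000011]: F1=0 F2=1 (differ) -> 1
  row 4 [000100]: F1=1 F2=0 (differ) -> 1
  (every remaining row is evaluated the same way; all 64 results are listed next)
Full result column, 8 rows per line (p,q,r fixed per line; s,t,u runs 000..111 left to right):
  rows 0-7 [p,q,r=000]: 01011111  (ones: 6)
  rows 8-15 [p,q,r=001]: 11110101  (ones: 6)
  rows 16-23 [p,q,r=010]: 01011111  (ones: 6)
  rows 24-31 [p,q,r=011]: 00001010  (ones: 2)
  rows 32-39 [p,q,r=100]: 10100000  (ones: 2)
  rows 40-47 [p,q,r=101]: 00001010  (ones: 2)
  rows 48-55 [p,q,r=110]: 10100000  (ones: 2)
  rows 56-63 [p,q,r=111]: 11110101  (ones: 6)
Disagreements = 6+6+6+2+2+2+2+6 = 32

32


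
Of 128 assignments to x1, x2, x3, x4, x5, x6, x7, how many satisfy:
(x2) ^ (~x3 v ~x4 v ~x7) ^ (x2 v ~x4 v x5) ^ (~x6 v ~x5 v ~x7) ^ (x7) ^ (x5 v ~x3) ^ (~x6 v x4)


CNF with 7 clauses over 7 vars (128 assignments).
An assignment satisfies CNF iff every clause has >=1 true literal.
Check each row (bits = x1,x2,x3,x4,x5,x6,x7; clause T/F shown):
  row 0 [0000000]: clauses=FTTTFTT -> 0
  row 1 [0000001]: clauses=FTTTTTT -> 0
  row 2 [0000010]: clauses=FTTTFTF -> 0
  row 3 [0000011]: clauses=FTTTTTF -> 0
  row 4 [0000100]: clauses=FTTTFTT -> 0
  (every remaining row is evaluated the same way; all 128 results are listed next)
Full result column, 8 rows per line (x1,x2,x3,x4 fixed per line; x5,x6,x7 runs 000..111 left to right):
  rows 0-7 [x1,x2,x3,x4=0000]: 00000000  (ones: 0)
  rows 8-15 [x1,x2,x3,x4=0001]: 00000000  (ones: 0)
  rows 16-23 [x1,x2,x3,x4=0010]: 00000000  (ones: 0)
  rows 24-31 [x1,x2,x3,x4=0011]: 00000000  (ones: 0)
  rows 32-39 [x1,x2,x3,x4=0100]: 01000100  (ones: 2)
  rows 40-47 [x1,x2,x3,x4=0101]: 01010100  (ones: 3)
  rows 48-55 [x1,x2,x3,x4=0110]: 00000100  (ones: 1)
  rows 56-63 [x1,x2,x3,x4=0111]: 00000000  (ones: 0)
  rows 64-71 [x1,x2,x3,x4=1000]: 00000000  (ones: 0)
  rows 72-79 [x1,x2,x3,x4=1001]: 00000000  (ones: 0)
  rows 80-87 [x1,x2,x3,x4=1010]: 00000000  (ones: 0)
  rows 88-95 [x1,x2,x3,x4=1011]: 00000000  (ones: 0)
  rows 96-103 [x1,x2,x3,x4=1100]: 01000100  (ones: 2)
  rows 104-111 [x1,x2,x3,x4=1101]: 01010100  (ones: 3)
  rows 112-119 [x1,x2,x3,x4=1110]: 00000100  (ones: 1)
  rows 120-127 [x1,x2,x3,x4=1111]: 00000000  (ones: 0)
Satisfying assignments = 0+0+0+0+2+3+1+0+0+0+0+0+2+3+1+0 = 12

12


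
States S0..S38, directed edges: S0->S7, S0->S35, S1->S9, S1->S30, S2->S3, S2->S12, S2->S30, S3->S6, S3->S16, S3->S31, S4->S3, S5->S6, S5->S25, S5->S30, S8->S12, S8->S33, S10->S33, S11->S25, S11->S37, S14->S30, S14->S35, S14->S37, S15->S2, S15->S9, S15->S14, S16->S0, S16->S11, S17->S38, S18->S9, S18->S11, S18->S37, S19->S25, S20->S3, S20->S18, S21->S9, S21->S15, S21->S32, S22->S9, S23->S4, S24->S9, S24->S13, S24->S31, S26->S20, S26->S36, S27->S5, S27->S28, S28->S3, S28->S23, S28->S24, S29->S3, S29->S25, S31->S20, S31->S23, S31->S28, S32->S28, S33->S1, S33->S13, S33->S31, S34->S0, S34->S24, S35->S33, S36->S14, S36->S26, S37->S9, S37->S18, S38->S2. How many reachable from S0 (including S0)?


BFS from S0:
  layer 0: {S0}
  layer 1: {S7, S35}
  layer 2: {S33}
  layer 3: {S1, S13, S31}
  layer 4: {S9, S20, S23, S28, S30}
  layer 5: {S3, S4, S18, S24}
  layer 6: {S6, S11, S16, S37}
  layer 7: {S25}
Reachable set: {S0, S1, S3, S4, S6, S7, S9, S11, S13, S16, S18, S20, S23, S24, S25, S28, S30, S31, S33, S35, S37}
Count = 21

21


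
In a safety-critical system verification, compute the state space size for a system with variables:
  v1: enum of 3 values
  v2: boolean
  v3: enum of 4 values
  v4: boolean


State space = product of domain sizes of all variables.
Domain sizes:
  v1 (enum of 3 values): 3
  v2 (boolean): 2
  v3 (enum of 4 values): 4
  v4 (boolean): 2
Product = 3 * 2 * 4 * 2 = 48

48


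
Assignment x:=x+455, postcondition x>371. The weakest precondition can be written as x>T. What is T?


Formula: wp(x:=E, P) = P[E/x] (substitute E for x in postcondition)
Step 1: Postcondition: x>371
Step 2: Substitute x+455 for x: x+455>371
Step 3: Solve for x: x > 371-455 = -84

-84


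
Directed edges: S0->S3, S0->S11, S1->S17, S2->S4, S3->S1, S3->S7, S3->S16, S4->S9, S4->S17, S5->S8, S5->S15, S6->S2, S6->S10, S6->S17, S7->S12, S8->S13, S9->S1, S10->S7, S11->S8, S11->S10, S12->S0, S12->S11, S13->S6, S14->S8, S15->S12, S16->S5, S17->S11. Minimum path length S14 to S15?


BFS layer-by-layer from S14:
  dist 0: {S14}
  dist 1: {S8}
  dist 2: {S13}
  dist 3: {S6}
  dist 4: {S2, S10, S17}
  dist 5: {S4, S7, S11}
  dist 6: {S9, S12}
  dist 7: {S0, S1}
  dist 8: {S3}
  dist 9: {S16}
  dist 10: {S5}
  dist 11: {S15}
  -> S15 reached at distance 11
Shortest path length = 11

11


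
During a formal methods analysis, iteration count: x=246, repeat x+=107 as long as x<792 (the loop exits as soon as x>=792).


Step 1: x goes from 246 toward 792 by 107; the body runs while x<792, so iterations = ceil((bound-start)/step)
Step 2: Distance=546
Step 3: ceil(546/107)=6

6


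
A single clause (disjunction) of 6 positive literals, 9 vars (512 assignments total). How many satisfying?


Step 1: Total=2^9=512
Step 2: Unsat when all 6 false: 2^3=8
Step 3: Sat=512-8=504

504


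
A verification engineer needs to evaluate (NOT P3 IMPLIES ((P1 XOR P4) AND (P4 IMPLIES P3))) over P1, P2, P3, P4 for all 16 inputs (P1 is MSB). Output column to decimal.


Formula: (NOT P3 IMPLIES ((P1 XOR P4) AND (P4 IMPLIES P3))) over P1, P2, P3, P4 (16 rows)
Evaluate each row (bits = P1,P2,P3,P4, MSB first):
  row 0 [0000]: (NOT 0 IMPLIES ((0 XOR 0) AND (0 IMPLIES 0))) -> 0
  row 1 [0001]: (NOT 0 IMPLIES ((0 XOR 1) AND (1 IMPLIES 0))) -> 0
  row 2 [0010]: (NOT 1 IMPLIES ((0 XOR 0) AND (0 IMPLIES 1))) -> 1
  row 3 [0011]: (NOT 1 IMPLIES ((0 XOR 1) AND (1 IMPLIES 1))) -> 1
  row 4 [0100]: (NOT 0 IMPLIES ((0 XOR 0) AND (0 IMPLIES 0))) -> 0
  row 5 [0101]: (NOT 0 IMPLIES ((0 XOR 1) AND (1 IMPLIES 0))) -> 0
  row 6 [0110]: (NOT 1 IMPLIES ((0 XOR 0) AND (0 IMPLIES 1))) -> 1
  row 7 [0111]: (NOT 1 IMPLIES ((0 XOR 1) AND (1 IMPLIES 1))) -> 1
  row 8 [1000]: (NOT 0 IMPLIES ((1 XOR 0) AND (0 IMPLIES 0))) -> 1
  row 9 [1001]: (NOT 0 IMPLIES ((1 XOR 1) AND (1 IMPLIES 0))) -> 0
  row 10 [1010]: (NOT 1 IMPLIES ((1 XOR 0) AND (0 IMPLIES 1))) -> 1
  row 11 [1011]: (NOT 1 IMPLIES ((1 XOR 1) AND (1 IMPLIES 1))) -> 1
  row 12 [1100]: (NOT 0 IMPLIES ((1 XOR 0) AND (0 IMPLIES 0))) -> 1
  row 13 [1101]: (NOT 0 IMPLIES ((1 XOR 1) AND (1 IMPLIES 0))) -> 0
  row 14 [1110]: (NOT 1 IMPLIES ((1 XOR 0) AND (0 IMPLIES 1))) -> 1
  row 15 [1111]: (NOT 1 IMPLIES ((1 XOR 1) AND (1 IMPLIES 1))) -> 1
Full result column, 4 rows per line (P1,P2 fixed per line; P3,P4 runs 00..11 left to right):
  rows 0-3 [P1,P2=00]: 0011  = hex 3
  rows 4-7 [P1,P2=01]: 0011  = hex 3
  rows 8-11 [P1,P2=10]: 1011  = hex B
  rows 12-15 [P1,P2=11]: 1011  = hex B
Output column (row 0 .. row 15) = 0011001110111011
Output column grouped in 4s = 0011 0011 1011 1011 = 0x33BB
Convert to decimal digit by digit (value = value*16 + digit):
  3 -> 3
  3*16 + 3 = 51
  51*16 + 11 (B) = 827
  827*16 + 11 (B) = 13243
Decimal = 13243

13243


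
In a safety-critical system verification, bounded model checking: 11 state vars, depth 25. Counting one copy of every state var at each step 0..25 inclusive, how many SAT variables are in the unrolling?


BMC unrolls to depth k, creating one copy of each state var for steps 0..k.
Step count = 25 + 1 = 26 (steps 0 through 25)
Vars per step = 11
Total = 11 * 26 = 286

286


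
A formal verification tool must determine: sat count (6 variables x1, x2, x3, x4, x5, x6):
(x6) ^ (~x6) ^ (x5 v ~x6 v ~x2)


CNF with 3 clauses over 6 vars (64 assignments).
An assignment satisfies CNF iff every clause has >=1 true literal.
Check each row (bits = x1,x2,x3,x4,x5,x6; clause T/F shown):
  row 0 [000000]: clauses=FTT -> 0
  row 1 [000001]: clauses=TFT -> 0
  row 2 [000010]: clauses=FTT -> 0
  row 3 [000011]: clauses=TFT -> 0
  row 4 [000100]: clauses=FTT -> 0
  (every remaining row is evaluated the same way; all 64 results are listed next)
Full result column, 8 rows per line (x1,x2,x3 fixed per line; x4,x5,x6 runs 000..111 left to right):
  rows 0-7 [x1,x2,x3=000]: 00000000  (ones: 0)
  rows 8-15 [x1,x2,x3=001]: 00000000  (ones: 0)
  rows 16-23 [x1,x2,x3=010]: 00000000  (ones: 0)
  rows 24-31 [x1,x2,x3=011]: 00000000  (ones: 0)
  rows 32-39 [x1,x2,x3=100]: 00000000  (ones: 0)
  rows 40-47 [x1,x2,x3=101]: 00000000  (ones: 0)
  rows 48-55 [x1,x2,x3=110]: 00000000  (ones: 0)
  rows 56-63 [x1,x2,x3=111]: 00000000  (ones: 0)
Satisfying assignments = 0+0+0+0+0+0+0+0 = 0

0


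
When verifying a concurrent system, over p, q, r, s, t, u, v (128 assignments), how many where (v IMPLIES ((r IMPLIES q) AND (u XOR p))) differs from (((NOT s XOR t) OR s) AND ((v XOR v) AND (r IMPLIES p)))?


F1 = (v IMPLIES ((r IMPLIES q) AND (u XOR p)))
F2 = (((NOT s XOR t) OR s) AND ((v XOR v) AND (r IMPLIES p)))
Evaluate both on each of 128 rows (bits = p,q,r,s,t,u,v):
  row 0 [0000000]: F1=1 F2=0 (differ) -> 1
  row 1 [0000001]: F1=0 F2=0 -> 0
  row 2 [0000010]: F1=1 F2=0 (differ) -> 1
  row 3 [0000011]: F1=1 F2=0 (differ) -> 1
  row 4 [0000100]: F1=1 F2=0 (differ) -> 1
  (every remaining row is evaluated the same way; all 128 results are listed next)
Full result column, 8 rows per line (p,q,r,s fixed per line; t,u,v runs 000..111 left to right):
  rows 0-7 [p,q,r,s=0000]: 10111011  (ones: 6)
  rows 8-15 [p,q,r,s=0001]: 10111011  (ones: 6)
  rows 16-23 [p,q,r,s=0010]: 10101010  (ones: 4)
  rows 24-31 [p,q,r,s=0011]: 10101010  (ones: 4)
  rows 32-39 [p,q,r,s=0100]: 10111011  (ones: 6)
  rows 40-47 [p,q,r,s=0101]: 10111011  (ones: 6)
  rows 48-55 [p,q,r,s=0110]: 10111011  (ones: 6)
  rows 56-63 [p,q,r,s=0111]: 10111011  (ones: 6)
  rows 64-71 [p,q,r,s=1000]: 11101110  (ones: 6)
  rows 72-79 [p,q,r,s=1001]: 11101110  (ones: 6)
  rows 80-87 [p,q,r,s=1010]: 10101010  (ones: 4)
  rows 88-95 [p,q,r,s=1011]: 10101010  (ones: 4)
  rows 96-103 [p,q,r,s=1100]: 11101110  (ones: 6)
  rows 104-111 [p,q,r,s=1101]: 11101110  (ones: 6)
  rows 112-119 [p,q,r,s=1110]: 11101110  (ones: 6)
  rows 120-127 [p,q,r,s=1111]: 11101110  (ones: 6)
Disagreements = 6+6+4+4+6+6+6+6+6+6+4+4+6+6+6+6 = 88

88


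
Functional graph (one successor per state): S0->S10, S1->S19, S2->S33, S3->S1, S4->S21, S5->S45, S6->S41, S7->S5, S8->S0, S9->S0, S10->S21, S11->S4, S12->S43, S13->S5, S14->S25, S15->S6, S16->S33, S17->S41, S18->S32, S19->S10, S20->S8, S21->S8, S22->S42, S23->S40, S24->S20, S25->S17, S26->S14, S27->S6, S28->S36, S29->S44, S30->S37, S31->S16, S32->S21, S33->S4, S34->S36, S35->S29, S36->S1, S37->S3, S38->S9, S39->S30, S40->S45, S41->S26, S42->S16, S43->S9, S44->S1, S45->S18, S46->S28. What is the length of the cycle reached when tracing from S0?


Trace from S0 until a state repeats:
  S0 -> S10 -> S21 -> S8 -> S0
S0 first seen at step 0, revisited at step 4.
Cycle length = 4 - 0 = 4

4


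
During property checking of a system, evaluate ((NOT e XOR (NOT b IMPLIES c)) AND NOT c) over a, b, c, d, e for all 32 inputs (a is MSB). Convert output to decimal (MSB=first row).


Formula: ((NOT e XOR (NOT b IMPLIES c)) AND NOT c) over a, b, c, d, e (32 rows)
Evaluate each row (bits = a,b,c,d,e, MSB first):
  row 0 [00000]: ((NOT 0 XOR (NOT 0 IMPLIES 0)) AND NOT 0) -> 1
  row 1 [00001]: ((NOT 1 XOR (NOT 0 IMPLIES 0)) AND NOT 0) -> 0
  row 2 [00010]: ((NOT 0 XOR (NOT 0 IMPLIES 0)) AND NOT 0) -> 1
  row 3 [00011]: ((NOT 1 XOR (NOT 0 IMPLIES 0)) AND NOT 0) -> 0
  row 4 [00100]: ((NOT 0 XOR (NOT 0 IMPLIES 1)) AND NOT 1) -> 0
  row 5 [00101]: ((NOT 1 XOR (NOT 0 IMPLIES 1)) AND NOT 1) -> 0
  row 6 [00110]: ((NOT 0 XOR (NOT 0 IMPLIES 1)) AND NOT 1) -> 0
  row 7 [00111]: ((NOT 1 XOR (NOT 0 IMPLIES 1)) AND NOT 1) -> 0
  row 8 [01000]: ((NOT 0 XOR (NOT 1 IMPLIES 0)) AND NOT 0) -> 0
  row 9 [01001]: ((NOT 1 XOR (NOT 1 IMPLIES 0)) AND NOT 0) -> 1
  row 10 [01010]: ((NOT 0 XOR (NOT 1 IMPLIES 0)) AND NOT 0) -> 0
  row 11 [01011]: ((NOT 1 XOR (NOT 1 IMPLIES 0)) AND NOT 0) -> 1
  row 12 [01100]: ((NOT 0 XOR (NOT 1 IMPLIES 1)) AND NOT 1) -> 0
  row 13 [01101]: ((NOT 1 XOR (NOT 1 IMPLIES 1)) AND NOT 1) -> 0
  row 14 [01110]: ((NOT 0 XOR (NOT 1 IMPLIES 1)) AND NOT 1) -> 0
  row 15 [01111]: ((NOT 1 XOR (NOT 1 IMPLIES 1)) AND NOT 1) -> 0
  row 16 [10000]: ((NOT 0 XOR (NOT 0 IMPLIES 0)) AND NOT 0) -> 1
  row 17 [10001]: ((NOT 1 XOR (NOT 0 IMPLIES 0)) AND NOT 0) -> 0
  row 18 [10010]: ((NOT 0 XOR (NOT 0 IMPLIES 0)) AND NOT 0) -> 1
  row 19 [10011]: ((NOT 1 XOR (NOT 0 IMPLIES 0)) AND NOT 0) -> 0
  row 20 [10100]: ((NOT 0 XOR (NOT 0 IMPLIES 1)) AND NOT 1) -> 0
  row 21 [10101]: ((NOT 1 XOR (NOT 0 IMPLIES 1)) AND NOT 1) -> 0
  row 22 [10110]: ((NOT 0 XOR (NOT 0 IMPLIES 1)) AND NOT 1) -> 0
  row 23 [10111]: ((NOT 1 XOR (NOT 0 IMPLIES 1)) AND NOT 1) -> 0
  row 24 [11000]: ((NOT 0 XOR (NOT 1 IMPLIES 0)) AND NOT 0) -> 0
  row 25 [11001]: ((NOT 1 XOR (NOT 1 IMPLIES 0)) AND NOT 0) -> 1
  row 26 [11010]: ((NOT 0 XOR (NOT 1 IMPLIES 0)) AND NOT 0) -> 0
  row 27 [11011]: ((NOT 1 XOR (NOT 1 IMPLIES 0)) AND NOT 0) -> 1
  row 28 [11100]: ((NOT 0 XOR (NOT 1 IMPLIES 1)) AND NOT 1) -> 0
  row 29 [11101]: ((NOT 1 XOR (NOT 1 IMPLIES 1)) AND NOT 1) -> 0
  row 30 [11110]: ((NOT 0 XOR (NOT 1 IMPLIES 1)) AND NOT 1) -> 0
  row 31 [11111]: ((NOT 1 XOR (NOT 1 IMPLIES 1)) AND NOT 1) -> 0
Full result column, 4 rows per line (a,b,c fixed per line; d,e runs 00..11 left to right):
  rows 0-3 [a,b,c=000]: 1010  = hex A
  rows 4-7 [a,b,c=001]: 0000  = hex 0
  rows 8-11 [a,b,c=010]: 0101  = hex 5
  rows 12-15 [a,b,c=011]: 0000  = hex 0
  rows 16-19 [a,b,c=100]: 1010  = hex A
  rows 20-23 [a,b,c=101]: 0000  = hex 0
  rows 24-27 [a,b,c=110]: 0101  = hex 5
  rows 28-31 [a,b,c=111]: 0000  = hex 0
Output column (row 0 .. row 31) = 10100000010100001010000001010000
Output column grouped in 4s = 1010 0000 0101 0000 1010 0000 0101 0000 = 0xA050A050
Convert to decimal digit by digit (value = value*16 + digit):
  A -> 10
  10*16 + 0 = 160
  160*16 + 5 = 2565
  2565*16 + 0 = 41040
  41040*16 + 10 (A) = 656650
  656650*16 + 0 = 10506400
  10506400*16 + 5 = 168102405
  168102405*16 + 0 = 2689638480
Decimal = 2689638480

2689638480
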